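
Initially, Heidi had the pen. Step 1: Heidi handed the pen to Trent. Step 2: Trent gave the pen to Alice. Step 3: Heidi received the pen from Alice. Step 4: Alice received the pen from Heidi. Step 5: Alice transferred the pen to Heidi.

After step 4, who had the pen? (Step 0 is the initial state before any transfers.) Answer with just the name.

Tracking the pen holder through step 4:
After step 0 (start): Heidi
After step 1: Trent
After step 2: Alice
After step 3: Heidi
After step 4: Alice

At step 4, the holder is Alice.

Answer: Alice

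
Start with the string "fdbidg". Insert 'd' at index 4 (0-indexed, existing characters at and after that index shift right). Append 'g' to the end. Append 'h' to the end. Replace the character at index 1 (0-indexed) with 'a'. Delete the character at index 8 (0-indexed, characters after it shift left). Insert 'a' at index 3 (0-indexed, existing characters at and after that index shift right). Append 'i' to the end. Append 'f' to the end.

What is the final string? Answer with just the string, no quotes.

Answer: fabaiddggif

Derivation:
Applying each edit step by step:
Start: "fdbidg"
Op 1 (insert 'd' at idx 4): "fdbidg" -> "fdbiddg"
Op 2 (append 'g'): "fdbiddg" -> "fdbiddgg"
Op 3 (append 'h'): "fdbiddgg" -> "fdbiddggh"
Op 4 (replace idx 1: 'd' -> 'a'): "fdbiddggh" -> "fabiddggh"
Op 5 (delete idx 8 = 'h'): "fabiddggh" -> "fabiddgg"
Op 6 (insert 'a' at idx 3): "fabiddgg" -> "fabaiddgg"
Op 7 (append 'i'): "fabaiddgg" -> "fabaiddggi"
Op 8 (append 'f'): "fabaiddggi" -> "fabaiddggif"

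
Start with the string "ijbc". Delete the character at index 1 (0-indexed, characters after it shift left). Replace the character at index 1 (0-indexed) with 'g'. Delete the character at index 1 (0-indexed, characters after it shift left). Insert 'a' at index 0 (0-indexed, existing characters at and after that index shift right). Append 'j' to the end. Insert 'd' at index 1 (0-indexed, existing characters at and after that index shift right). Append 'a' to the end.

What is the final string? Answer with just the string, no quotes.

Applying each edit step by step:
Start: "ijbc"
Op 1 (delete idx 1 = 'j'): "ijbc" -> "ibc"
Op 2 (replace idx 1: 'b' -> 'g'): "ibc" -> "igc"
Op 3 (delete idx 1 = 'g'): "igc" -> "ic"
Op 4 (insert 'a' at idx 0): "ic" -> "aic"
Op 5 (append 'j'): "aic" -> "aicj"
Op 6 (insert 'd' at idx 1): "aicj" -> "adicj"
Op 7 (append 'a'): "adicj" -> "adicja"

Answer: adicja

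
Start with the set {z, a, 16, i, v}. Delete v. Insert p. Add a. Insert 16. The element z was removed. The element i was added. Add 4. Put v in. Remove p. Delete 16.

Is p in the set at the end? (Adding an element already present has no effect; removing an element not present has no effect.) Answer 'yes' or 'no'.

Answer: no

Derivation:
Tracking the set through each operation:
Start: {16, a, i, v, z}
Event 1 (remove v): removed. Set: {16, a, i, z}
Event 2 (add p): added. Set: {16, a, i, p, z}
Event 3 (add a): already present, no change. Set: {16, a, i, p, z}
Event 4 (add 16): already present, no change. Set: {16, a, i, p, z}
Event 5 (remove z): removed. Set: {16, a, i, p}
Event 6 (add i): already present, no change. Set: {16, a, i, p}
Event 7 (add 4): added. Set: {16, 4, a, i, p}
Event 8 (add v): added. Set: {16, 4, a, i, p, v}
Event 9 (remove p): removed. Set: {16, 4, a, i, v}
Event 10 (remove 16): removed. Set: {4, a, i, v}

Final set: {4, a, i, v} (size 4)
p is NOT in the final set.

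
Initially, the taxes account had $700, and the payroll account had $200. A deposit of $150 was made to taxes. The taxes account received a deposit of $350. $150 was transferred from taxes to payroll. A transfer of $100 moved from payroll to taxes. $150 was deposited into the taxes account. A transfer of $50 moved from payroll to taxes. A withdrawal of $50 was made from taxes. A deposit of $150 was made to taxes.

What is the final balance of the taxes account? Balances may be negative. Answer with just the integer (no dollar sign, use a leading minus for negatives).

Tracking account balances step by step:
Start: taxes=700, payroll=200
Event 1 (deposit 150 to taxes): taxes: 700 + 150 = 850. Balances: taxes=850, payroll=200
Event 2 (deposit 350 to taxes): taxes: 850 + 350 = 1200. Balances: taxes=1200, payroll=200
Event 3 (transfer 150 taxes -> payroll): taxes: 1200 - 150 = 1050, payroll: 200 + 150 = 350. Balances: taxes=1050, payroll=350
Event 4 (transfer 100 payroll -> taxes): payroll: 350 - 100 = 250, taxes: 1050 + 100 = 1150. Balances: taxes=1150, payroll=250
Event 5 (deposit 150 to taxes): taxes: 1150 + 150 = 1300. Balances: taxes=1300, payroll=250
Event 6 (transfer 50 payroll -> taxes): payroll: 250 - 50 = 200, taxes: 1300 + 50 = 1350. Balances: taxes=1350, payroll=200
Event 7 (withdraw 50 from taxes): taxes: 1350 - 50 = 1300. Balances: taxes=1300, payroll=200
Event 8 (deposit 150 to taxes): taxes: 1300 + 150 = 1450. Balances: taxes=1450, payroll=200

Final balance of taxes: 1450

Answer: 1450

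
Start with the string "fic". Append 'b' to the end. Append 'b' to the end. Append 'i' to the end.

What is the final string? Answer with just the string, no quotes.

Answer: ficbbi

Derivation:
Applying each edit step by step:
Start: "fic"
Op 1 (append 'b'): "fic" -> "ficb"
Op 2 (append 'b'): "ficb" -> "ficbb"
Op 3 (append 'i'): "ficbb" -> "ficbbi"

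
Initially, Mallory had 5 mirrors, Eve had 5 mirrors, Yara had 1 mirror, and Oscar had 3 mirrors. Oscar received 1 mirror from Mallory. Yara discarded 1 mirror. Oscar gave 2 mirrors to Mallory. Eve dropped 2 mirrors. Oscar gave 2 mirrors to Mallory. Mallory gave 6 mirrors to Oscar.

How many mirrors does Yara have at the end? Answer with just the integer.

Answer: 0

Derivation:
Tracking counts step by step:
Start: Mallory=5, Eve=5, Yara=1, Oscar=3
Event 1 (Mallory -> Oscar, 1): Mallory: 5 -> 4, Oscar: 3 -> 4. State: Mallory=4, Eve=5, Yara=1, Oscar=4
Event 2 (Yara -1): Yara: 1 -> 0. State: Mallory=4, Eve=5, Yara=0, Oscar=4
Event 3 (Oscar -> Mallory, 2): Oscar: 4 -> 2, Mallory: 4 -> 6. State: Mallory=6, Eve=5, Yara=0, Oscar=2
Event 4 (Eve -2): Eve: 5 -> 3. State: Mallory=6, Eve=3, Yara=0, Oscar=2
Event 5 (Oscar -> Mallory, 2): Oscar: 2 -> 0, Mallory: 6 -> 8. State: Mallory=8, Eve=3, Yara=0, Oscar=0
Event 6 (Mallory -> Oscar, 6): Mallory: 8 -> 2, Oscar: 0 -> 6. State: Mallory=2, Eve=3, Yara=0, Oscar=6

Yara's final count: 0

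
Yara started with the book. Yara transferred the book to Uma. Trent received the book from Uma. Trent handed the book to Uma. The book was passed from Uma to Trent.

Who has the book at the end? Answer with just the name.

Answer: Trent

Derivation:
Tracking the book through each event:
Start: Yara has the book.
After event 1: Uma has the book.
After event 2: Trent has the book.
After event 3: Uma has the book.
After event 4: Trent has the book.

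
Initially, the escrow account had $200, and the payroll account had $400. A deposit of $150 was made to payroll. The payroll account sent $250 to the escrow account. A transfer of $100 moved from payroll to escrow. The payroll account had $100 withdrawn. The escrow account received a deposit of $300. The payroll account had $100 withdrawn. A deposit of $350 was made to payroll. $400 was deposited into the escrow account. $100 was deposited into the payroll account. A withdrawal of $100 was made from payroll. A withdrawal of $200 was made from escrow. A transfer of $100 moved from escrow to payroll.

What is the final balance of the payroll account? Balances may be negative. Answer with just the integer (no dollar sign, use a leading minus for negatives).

Tracking account balances step by step:
Start: escrow=200, payroll=400
Event 1 (deposit 150 to payroll): payroll: 400 + 150 = 550. Balances: escrow=200, payroll=550
Event 2 (transfer 250 payroll -> escrow): payroll: 550 - 250 = 300, escrow: 200 + 250 = 450. Balances: escrow=450, payroll=300
Event 3 (transfer 100 payroll -> escrow): payroll: 300 - 100 = 200, escrow: 450 + 100 = 550. Balances: escrow=550, payroll=200
Event 4 (withdraw 100 from payroll): payroll: 200 - 100 = 100. Balances: escrow=550, payroll=100
Event 5 (deposit 300 to escrow): escrow: 550 + 300 = 850. Balances: escrow=850, payroll=100
Event 6 (withdraw 100 from payroll): payroll: 100 - 100 = 0. Balances: escrow=850, payroll=0
Event 7 (deposit 350 to payroll): payroll: 0 + 350 = 350. Balances: escrow=850, payroll=350
Event 8 (deposit 400 to escrow): escrow: 850 + 400 = 1250. Balances: escrow=1250, payroll=350
Event 9 (deposit 100 to payroll): payroll: 350 + 100 = 450. Balances: escrow=1250, payroll=450
Event 10 (withdraw 100 from payroll): payroll: 450 - 100 = 350. Balances: escrow=1250, payroll=350
Event 11 (withdraw 200 from escrow): escrow: 1250 - 200 = 1050. Balances: escrow=1050, payroll=350
Event 12 (transfer 100 escrow -> payroll): escrow: 1050 - 100 = 950, payroll: 350 + 100 = 450. Balances: escrow=950, payroll=450

Final balance of payroll: 450

Answer: 450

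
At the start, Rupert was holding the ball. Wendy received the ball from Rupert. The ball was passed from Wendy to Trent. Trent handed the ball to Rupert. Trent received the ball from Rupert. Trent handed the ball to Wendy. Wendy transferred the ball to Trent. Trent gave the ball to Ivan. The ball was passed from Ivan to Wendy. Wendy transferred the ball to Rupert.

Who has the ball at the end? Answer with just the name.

Tracking the ball through each event:
Start: Rupert has the ball.
After event 1: Wendy has the ball.
After event 2: Trent has the ball.
After event 3: Rupert has the ball.
After event 4: Trent has the ball.
After event 5: Wendy has the ball.
After event 6: Trent has the ball.
After event 7: Ivan has the ball.
After event 8: Wendy has the ball.
After event 9: Rupert has the ball.

Answer: Rupert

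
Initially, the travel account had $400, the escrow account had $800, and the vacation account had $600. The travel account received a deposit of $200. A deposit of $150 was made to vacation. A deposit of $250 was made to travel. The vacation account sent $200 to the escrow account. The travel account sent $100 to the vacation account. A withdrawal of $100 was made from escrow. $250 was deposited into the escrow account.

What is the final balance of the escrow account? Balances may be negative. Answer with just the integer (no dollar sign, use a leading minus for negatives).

Answer: 1150

Derivation:
Tracking account balances step by step:
Start: travel=400, escrow=800, vacation=600
Event 1 (deposit 200 to travel): travel: 400 + 200 = 600. Balances: travel=600, escrow=800, vacation=600
Event 2 (deposit 150 to vacation): vacation: 600 + 150 = 750. Balances: travel=600, escrow=800, vacation=750
Event 3 (deposit 250 to travel): travel: 600 + 250 = 850. Balances: travel=850, escrow=800, vacation=750
Event 4 (transfer 200 vacation -> escrow): vacation: 750 - 200 = 550, escrow: 800 + 200 = 1000. Balances: travel=850, escrow=1000, vacation=550
Event 5 (transfer 100 travel -> vacation): travel: 850 - 100 = 750, vacation: 550 + 100 = 650. Balances: travel=750, escrow=1000, vacation=650
Event 6 (withdraw 100 from escrow): escrow: 1000 - 100 = 900. Balances: travel=750, escrow=900, vacation=650
Event 7 (deposit 250 to escrow): escrow: 900 + 250 = 1150. Balances: travel=750, escrow=1150, vacation=650

Final balance of escrow: 1150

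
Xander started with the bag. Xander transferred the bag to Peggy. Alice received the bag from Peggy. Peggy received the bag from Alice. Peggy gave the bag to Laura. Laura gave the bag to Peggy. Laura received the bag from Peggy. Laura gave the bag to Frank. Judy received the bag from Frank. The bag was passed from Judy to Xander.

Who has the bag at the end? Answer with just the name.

Answer: Xander

Derivation:
Tracking the bag through each event:
Start: Xander has the bag.
After event 1: Peggy has the bag.
After event 2: Alice has the bag.
After event 3: Peggy has the bag.
After event 4: Laura has the bag.
After event 5: Peggy has the bag.
After event 6: Laura has the bag.
After event 7: Frank has the bag.
After event 8: Judy has the bag.
After event 9: Xander has the bag.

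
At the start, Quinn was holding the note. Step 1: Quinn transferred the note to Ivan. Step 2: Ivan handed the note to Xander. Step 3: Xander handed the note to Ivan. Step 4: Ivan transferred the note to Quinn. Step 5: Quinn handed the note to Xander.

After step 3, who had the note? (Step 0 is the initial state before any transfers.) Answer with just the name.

Answer: Ivan

Derivation:
Tracking the note holder through step 3:
After step 0 (start): Quinn
After step 1: Ivan
After step 2: Xander
After step 3: Ivan

At step 3, the holder is Ivan.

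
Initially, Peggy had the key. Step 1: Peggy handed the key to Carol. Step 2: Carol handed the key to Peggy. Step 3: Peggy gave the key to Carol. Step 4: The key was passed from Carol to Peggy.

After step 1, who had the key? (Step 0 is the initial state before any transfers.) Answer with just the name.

Answer: Carol

Derivation:
Tracking the key holder through step 1:
After step 0 (start): Peggy
After step 1: Carol

At step 1, the holder is Carol.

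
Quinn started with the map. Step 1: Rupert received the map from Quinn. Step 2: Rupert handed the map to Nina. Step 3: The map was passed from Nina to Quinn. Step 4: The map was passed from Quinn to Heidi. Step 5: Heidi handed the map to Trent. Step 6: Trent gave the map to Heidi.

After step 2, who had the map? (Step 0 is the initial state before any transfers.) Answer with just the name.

Tracking the map holder through step 2:
After step 0 (start): Quinn
After step 1: Rupert
After step 2: Nina

At step 2, the holder is Nina.

Answer: Nina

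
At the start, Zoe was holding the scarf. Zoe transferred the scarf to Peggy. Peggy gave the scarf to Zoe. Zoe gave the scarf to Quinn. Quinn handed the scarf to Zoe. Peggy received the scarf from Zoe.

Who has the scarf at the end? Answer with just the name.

Answer: Peggy

Derivation:
Tracking the scarf through each event:
Start: Zoe has the scarf.
After event 1: Peggy has the scarf.
After event 2: Zoe has the scarf.
After event 3: Quinn has the scarf.
After event 4: Zoe has the scarf.
After event 5: Peggy has the scarf.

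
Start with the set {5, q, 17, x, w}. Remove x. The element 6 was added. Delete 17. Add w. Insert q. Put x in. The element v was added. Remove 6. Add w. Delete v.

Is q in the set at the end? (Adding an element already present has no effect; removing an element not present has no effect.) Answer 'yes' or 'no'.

Tracking the set through each operation:
Start: {17, 5, q, w, x}
Event 1 (remove x): removed. Set: {17, 5, q, w}
Event 2 (add 6): added. Set: {17, 5, 6, q, w}
Event 3 (remove 17): removed. Set: {5, 6, q, w}
Event 4 (add w): already present, no change. Set: {5, 6, q, w}
Event 5 (add q): already present, no change. Set: {5, 6, q, w}
Event 6 (add x): added. Set: {5, 6, q, w, x}
Event 7 (add v): added. Set: {5, 6, q, v, w, x}
Event 8 (remove 6): removed. Set: {5, q, v, w, x}
Event 9 (add w): already present, no change. Set: {5, q, v, w, x}
Event 10 (remove v): removed. Set: {5, q, w, x}

Final set: {5, q, w, x} (size 4)
q is in the final set.

Answer: yes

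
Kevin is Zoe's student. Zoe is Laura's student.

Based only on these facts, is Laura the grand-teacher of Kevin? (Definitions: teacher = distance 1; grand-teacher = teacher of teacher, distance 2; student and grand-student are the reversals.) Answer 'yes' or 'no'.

Answer: yes

Derivation:
Reconstructing the teacher chain from the given facts:
  Laura -> Zoe -> Kevin
(each arrow means 'teacher of the next')
Positions in the chain (0 = top):
  position of Laura: 0
  position of Zoe: 1
  position of Kevin: 2

Laura is at position 0, Kevin is at position 2; signed distance (j - i) = 2.
'grand-teacher' requires j - i = 2. Actual distance is 2, so the relation HOLDS.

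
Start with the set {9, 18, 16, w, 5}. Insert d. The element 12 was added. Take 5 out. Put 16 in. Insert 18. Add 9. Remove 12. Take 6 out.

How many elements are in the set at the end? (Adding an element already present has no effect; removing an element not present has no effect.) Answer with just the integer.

Answer: 5

Derivation:
Tracking the set through each operation:
Start: {16, 18, 5, 9, w}
Event 1 (add d): added. Set: {16, 18, 5, 9, d, w}
Event 2 (add 12): added. Set: {12, 16, 18, 5, 9, d, w}
Event 3 (remove 5): removed. Set: {12, 16, 18, 9, d, w}
Event 4 (add 16): already present, no change. Set: {12, 16, 18, 9, d, w}
Event 5 (add 18): already present, no change. Set: {12, 16, 18, 9, d, w}
Event 6 (add 9): already present, no change. Set: {12, 16, 18, 9, d, w}
Event 7 (remove 12): removed. Set: {16, 18, 9, d, w}
Event 8 (remove 6): not present, no change. Set: {16, 18, 9, d, w}

Final set: {16, 18, 9, d, w} (size 5)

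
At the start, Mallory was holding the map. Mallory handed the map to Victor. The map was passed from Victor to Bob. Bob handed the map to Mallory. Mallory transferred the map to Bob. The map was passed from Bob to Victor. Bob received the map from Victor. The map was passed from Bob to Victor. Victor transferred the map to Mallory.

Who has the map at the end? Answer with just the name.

Answer: Mallory

Derivation:
Tracking the map through each event:
Start: Mallory has the map.
After event 1: Victor has the map.
After event 2: Bob has the map.
After event 3: Mallory has the map.
After event 4: Bob has the map.
After event 5: Victor has the map.
After event 6: Bob has the map.
After event 7: Victor has the map.
After event 8: Mallory has the map.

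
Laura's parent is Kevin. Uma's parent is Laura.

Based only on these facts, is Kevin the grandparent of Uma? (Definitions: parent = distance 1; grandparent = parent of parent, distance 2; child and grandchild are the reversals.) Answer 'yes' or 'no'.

Reconstructing the parent chain from the given facts:
  Kevin -> Laura -> Uma
(each arrow means 'parent of the next')
Positions in the chain (0 = top):
  position of Kevin: 0
  position of Laura: 1
  position of Uma: 2

Kevin is at position 0, Uma is at position 2; signed distance (j - i) = 2.
'grandparent' requires j - i = 2. Actual distance is 2, so the relation HOLDS.

Answer: yes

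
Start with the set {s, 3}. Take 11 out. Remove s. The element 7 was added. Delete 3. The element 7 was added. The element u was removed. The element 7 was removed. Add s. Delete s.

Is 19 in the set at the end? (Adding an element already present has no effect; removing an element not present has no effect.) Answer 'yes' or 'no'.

Tracking the set through each operation:
Start: {3, s}
Event 1 (remove 11): not present, no change. Set: {3, s}
Event 2 (remove s): removed. Set: {3}
Event 3 (add 7): added. Set: {3, 7}
Event 4 (remove 3): removed. Set: {7}
Event 5 (add 7): already present, no change. Set: {7}
Event 6 (remove u): not present, no change. Set: {7}
Event 7 (remove 7): removed. Set: {}
Event 8 (add s): added. Set: {s}
Event 9 (remove s): removed. Set: {}

Final set: {} (size 0)
19 is NOT in the final set.

Answer: no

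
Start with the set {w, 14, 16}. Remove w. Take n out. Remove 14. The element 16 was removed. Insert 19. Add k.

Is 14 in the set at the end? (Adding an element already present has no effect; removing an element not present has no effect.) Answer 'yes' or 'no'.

Tracking the set through each operation:
Start: {14, 16, w}
Event 1 (remove w): removed. Set: {14, 16}
Event 2 (remove n): not present, no change. Set: {14, 16}
Event 3 (remove 14): removed. Set: {16}
Event 4 (remove 16): removed. Set: {}
Event 5 (add 19): added. Set: {19}
Event 6 (add k): added. Set: {19, k}

Final set: {19, k} (size 2)
14 is NOT in the final set.

Answer: no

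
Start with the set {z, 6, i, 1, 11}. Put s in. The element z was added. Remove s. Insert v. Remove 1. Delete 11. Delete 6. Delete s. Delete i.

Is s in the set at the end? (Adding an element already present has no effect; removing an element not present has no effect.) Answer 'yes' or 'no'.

Answer: no

Derivation:
Tracking the set through each operation:
Start: {1, 11, 6, i, z}
Event 1 (add s): added. Set: {1, 11, 6, i, s, z}
Event 2 (add z): already present, no change. Set: {1, 11, 6, i, s, z}
Event 3 (remove s): removed. Set: {1, 11, 6, i, z}
Event 4 (add v): added. Set: {1, 11, 6, i, v, z}
Event 5 (remove 1): removed. Set: {11, 6, i, v, z}
Event 6 (remove 11): removed. Set: {6, i, v, z}
Event 7 (remove 6): removed. Set: {i, v, z}
Event 8 (remove s): not present, no change. Set: {i, v, z}
Event 9 (remove i): removed. Set: {v, z}

Final set: {v, z} (size 2)
s is NOT in the final set.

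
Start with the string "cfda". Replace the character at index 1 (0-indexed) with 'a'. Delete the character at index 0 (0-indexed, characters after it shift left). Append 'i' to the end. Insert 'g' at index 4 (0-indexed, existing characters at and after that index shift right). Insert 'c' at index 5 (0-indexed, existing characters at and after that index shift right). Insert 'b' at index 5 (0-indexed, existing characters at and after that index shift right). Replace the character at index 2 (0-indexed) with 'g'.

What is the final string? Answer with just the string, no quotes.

Answer: adgigbc

Derivation:
Applying each edit step by step:
Start: "cfda"
Op 1 (replace idx 1: 'f' -> 'a'): "cfda" -> "cada"
Op 2 (delete idx 0 = 'c'): "cada" -> "ada"
Op 3 (append 'i'): "ada" -> "adai"
Op 4 (insert 'g' at idx 4): "adai" -> "adaig"
Op 5 (insert 'c' at idx 5): "adaig" -> "adaigc"
Op 6 (insert 'b' at idx 5): "adaigc" -> "adaigbc"
Op 7 (replace idx 2: 'a' -> 'g'): "adaigbc" -> "adgigbc"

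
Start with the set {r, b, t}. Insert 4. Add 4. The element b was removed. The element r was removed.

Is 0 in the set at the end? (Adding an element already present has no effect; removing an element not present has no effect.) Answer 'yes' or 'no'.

Tracking the set through each operation:
Start: {b, r, t}
Event 1 (add 4): added. Set: {4, b, r, t}
Event 2 (add 4): already present, no change. Set: {4, b, r, t}
Event 3 (remove b): removed. Set: {4, r, t}
Event 4 (remove r): removed. Set: {4, t}

Final set: {4, t} (size 2)
0 is NOT in the final set.

Answer: no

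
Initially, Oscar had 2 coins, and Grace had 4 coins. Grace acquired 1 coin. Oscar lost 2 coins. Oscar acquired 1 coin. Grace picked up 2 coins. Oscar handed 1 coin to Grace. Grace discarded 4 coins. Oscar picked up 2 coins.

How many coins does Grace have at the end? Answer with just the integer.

Answer: 4

Derivation:
Tracking counts step by step:
Start: Oscar=2, Grace=4
Event 1 (Grace +1): Grace: 4 -> 5. State: Oscar=2, Grace=5
Event 2 (Oscar -2): Oscar: 2 -> 0. State: Oscar=0, Grace=5
Event 3 (Oscar +1): Oscar: 0 -> 1. State: Oscar=1, Grace=5
Event 4 (Grace +2): Grace: 5 -> 7. State: Oscar=1, Grace=7
Event 5 (Oscar -> Grace, 1): Oscar: 1 -> 0, Grace: 7 -> 8. State: Oscar=0, Grace=8
Event 6 (Grace -4): Grace: 8 -> 4. State: Oscar=0, Grace=4
Event 7 (Oscar +2): Oscar: 0 -> 2. State: Oscar=2, Grace=4

Grace's final count: 4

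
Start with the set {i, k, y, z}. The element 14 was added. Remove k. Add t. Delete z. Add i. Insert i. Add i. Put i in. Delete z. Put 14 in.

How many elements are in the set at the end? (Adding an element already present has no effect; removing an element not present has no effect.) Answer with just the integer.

Tracking the set through each operation:
Start: {i, k, y, z}
Event 1 (add 14): added. Set: {14, i, k, y, z}
Event 2 (remove k): removed. Set: {14, i, y, z}
Event 3 (add t): added. Set: {14, i, t, y, z}
Event 4 (remove z): removed. Set: {14, i, t, y}
Event 5 (add i): already present, no change. Set: {14, i, t, y}
Event 6 (add i): already present, no change. Set: {14, i, t, y}
Event 7 (add i): already present, no change. Set: {14, i, t, y}
Event 8 (add i): already present, no change. Set: {14, i, t, y}
Event 9 (remove z): not present, no change. Set: {14, i, t, y}
Event 10 (add 14): already present, no change. Set: {14, i, t, y}

Final set: {14, i, t, y} (size 4)

Answer: 4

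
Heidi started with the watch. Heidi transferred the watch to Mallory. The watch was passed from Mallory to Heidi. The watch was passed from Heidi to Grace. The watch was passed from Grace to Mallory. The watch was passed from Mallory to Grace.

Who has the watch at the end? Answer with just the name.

Tracking the watch through each event:
Start: Heidi has the watch.
After event 1: Mallory has the watch.
After event 2: Heidi has the watch.
After event 3: Grace has the watch.
After event 4: Mallory has the watch.
After event 5: Grace has the watch.

Answer: Grace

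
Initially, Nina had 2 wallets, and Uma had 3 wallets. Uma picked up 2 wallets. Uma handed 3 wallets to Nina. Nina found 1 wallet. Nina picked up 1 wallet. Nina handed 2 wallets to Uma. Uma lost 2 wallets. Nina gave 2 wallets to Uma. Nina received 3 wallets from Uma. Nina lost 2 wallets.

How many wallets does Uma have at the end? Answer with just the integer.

Answer: 1

Derivation:
Tracking counts step by step:
Start: Nina=2, Uma=3
Event 1 (Uma +2): Uma: 3 -> 5. State: Nina=2, Uma=5
Event 2 (Uma -> Nina, 3): Uma: 5 -> 2, Nina: 2 -> 5. State: Nina=5, Uma=2
Event 3 (Nina +1): Nina: 5 -> 6. State: Nina=6, Uma=2
Event 4 (Nina +1): Nina: 6 -> 7. State: Nina=7, Uma=2
Event 5 (Nina -> Uma, 2): Nina: 7 -> 5, Uma: 2 -> 4. State: Nina=5, Uma=4
Event 6 (Uma -2): Uma: 4 -> 2. State: Nina=5, Uma=2
Event 7 (Nina -> Uma, 2): Nina: 5 -> 3, Uma: 2 -> 4. State: Nina=3, Uma=4
Event 8 (Uma -> Nina, 3): Uma: 4 -> 1, Nina: 3 -> 6. State: Nina=6, Uma=1
Event 9 (Nina -2): Nina: 6 -> 4. State: Nina=4, Uma=1

Uma's final count: 1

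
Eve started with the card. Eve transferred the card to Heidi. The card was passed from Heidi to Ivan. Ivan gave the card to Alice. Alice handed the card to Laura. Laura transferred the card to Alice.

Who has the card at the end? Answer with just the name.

Tracking the card through each event:
Start: Eve has the card.
After event 1: Heidi has the card.
After event 2: Ivan has the card.
After event 3: Alice has the card.
After event 4: Laura has the card.
After event 5: Alice has the card.

Answer: Alice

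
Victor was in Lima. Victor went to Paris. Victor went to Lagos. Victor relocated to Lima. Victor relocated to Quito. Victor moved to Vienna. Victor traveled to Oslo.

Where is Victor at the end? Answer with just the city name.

Tracking Victor's location:
Start: Victor is in Lima.
After move 1: Lima -> Paris. Victor is in Paris.
After move 2: Paris -> Lagos. Victor is in Lagos.
After move 3: Lagos -> Lima. Victor is in Lima.
After move 4: Lima -> Quito. Victor is in Quito.
After move 5: Quito -> Vienna. Victor is in Vienna.
After move 6: Vienna -> Oslo. Victor is in Oslo.

Answer: Oslo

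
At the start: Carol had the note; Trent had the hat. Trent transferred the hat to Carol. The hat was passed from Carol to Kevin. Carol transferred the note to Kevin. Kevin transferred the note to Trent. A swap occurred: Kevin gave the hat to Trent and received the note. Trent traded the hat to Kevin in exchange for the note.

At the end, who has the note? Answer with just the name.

Tracking all object holders:
Start: note:Carol, hat:Trent
Event 1 (give hat: Trent -> Carol). State: note:Carol, hat:Carol
Event 2 (give hat: Carol -> Kevin). State: note:Carol, hat:Kevin
Event 3 (give note: Carol -> Kevin). State: note:Kevin, hat:Kevin
Event 4 (give note: Kevin -> Trent). State: note:Trent, hat:Kevin
Event 5 (swap hat<->note: now hat:Trent, note:Kevin). State: note:Kevin, hat:Trent
Event 6 (swap hat<->note: now hat:Kevin, note:Trent). State: note:Trent, hat:Kevin

Final state: note:Trent, hat:Kevin
The note is held by Trent.

Answer: Trent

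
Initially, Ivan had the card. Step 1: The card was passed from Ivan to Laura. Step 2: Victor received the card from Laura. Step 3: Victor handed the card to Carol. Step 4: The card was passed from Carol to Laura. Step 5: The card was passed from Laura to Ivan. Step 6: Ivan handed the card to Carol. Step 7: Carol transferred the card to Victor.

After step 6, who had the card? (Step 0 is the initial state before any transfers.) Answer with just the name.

Tracking the card holder through step 6:
After step 0 (start): Ivan
After step 1: Laura
After step 2: Victor
After step 3: Carol
After step 4: Laura
After step 5: Ivan
After step 6: Carol

At step 6, the holder is Carol.

Answer: Carol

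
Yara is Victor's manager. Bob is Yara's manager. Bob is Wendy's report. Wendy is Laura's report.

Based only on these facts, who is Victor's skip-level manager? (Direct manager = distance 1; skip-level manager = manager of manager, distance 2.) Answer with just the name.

Reconstructing the manager chain from the given facts:
  Laura -> Wendy -> Bob -> Yara -> Victor
(each arrow means 'manager of the next')
Positions in the chain (0 = top):
  position of Laura: 0
  position of Wendy: 1
  position of Bob: 2
  position of Yara: 3
  position of Victor: 4

Victor is at position 4; the skip-level manager is 2 steps up the chain, i.e. position 2: Bob.

Answer: Bob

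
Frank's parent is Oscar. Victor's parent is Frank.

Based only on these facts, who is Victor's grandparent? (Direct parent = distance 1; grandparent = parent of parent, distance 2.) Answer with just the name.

Reconstructing the parent chain from the given facts:
  Oscar -> Frank -> Victor
(each arrow means 'parent of the next')
Positions in the chain (0 = top):
  position of Oscar: 0
  position of Frank: 1
  position of Victor: 2

Victor is at position 2; the grandparent is 2 steps up the chain, i.e. position 0: Oscar.

Answer: Oscar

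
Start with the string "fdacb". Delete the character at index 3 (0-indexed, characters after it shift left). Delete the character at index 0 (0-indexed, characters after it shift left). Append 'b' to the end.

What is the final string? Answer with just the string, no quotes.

Applying each edit step by step:
Start: "fdacb"
Op 1 (delete idx 3 = 'c'): "fdacb" -> "fdab"
Op 2 (delete idx 0 = 'f'): "fdab" -> "dab"
Op 3 (append 'b'): "dab" -> "dabb"

Answer: dabb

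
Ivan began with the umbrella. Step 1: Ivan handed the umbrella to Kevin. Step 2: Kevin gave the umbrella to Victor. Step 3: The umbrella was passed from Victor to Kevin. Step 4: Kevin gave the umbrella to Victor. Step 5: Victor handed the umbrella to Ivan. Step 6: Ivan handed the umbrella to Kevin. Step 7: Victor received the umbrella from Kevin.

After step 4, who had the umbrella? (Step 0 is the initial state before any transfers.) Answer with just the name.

Tracking the umbrella holder through step 4:
After step 0 (start): Ivan
After step 1: Kevin
After step 2: Victor
After step 3: Kevin
After step 4: Victor

At step 4, the holder is Victor.

Answer: Victor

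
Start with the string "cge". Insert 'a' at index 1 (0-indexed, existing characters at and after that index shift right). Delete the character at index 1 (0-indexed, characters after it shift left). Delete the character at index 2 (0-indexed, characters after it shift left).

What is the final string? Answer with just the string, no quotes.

Applying each edit step by step:
Start: "cge"
Op 1 (insert 'a' at idx 1): "cge" -> "cage"
Op 2 (delete idx 1 = 'a'): "cage" -> "cge"
Op 3 (delete idx 2 = 'e'): "cge" -> "cg"

Answer: cg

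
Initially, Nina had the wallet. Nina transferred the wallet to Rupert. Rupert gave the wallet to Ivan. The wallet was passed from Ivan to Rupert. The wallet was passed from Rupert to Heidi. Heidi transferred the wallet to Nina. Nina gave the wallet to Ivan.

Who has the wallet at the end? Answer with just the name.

Tracking the wallet through each event:
Start: Nina has the wallet.
After event 1: Rupert has the wallet.
After event 2: Ivan has the wallet.
After event 3: Rupert has the wallet.
After event 4: Heidi has the wallet.
After event 5: Nina has the wallet.
After event 6: Ivan has the wallet.

Answer: Ivan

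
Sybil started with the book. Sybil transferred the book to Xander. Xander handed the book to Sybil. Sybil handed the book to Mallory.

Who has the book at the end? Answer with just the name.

Tracking the book through each event:
Start: Sybil has the book.
After event 1: Xander has the book.
After event 2: Sybil has the book.
After event 3: Mallory has the book.

Answer: Mallory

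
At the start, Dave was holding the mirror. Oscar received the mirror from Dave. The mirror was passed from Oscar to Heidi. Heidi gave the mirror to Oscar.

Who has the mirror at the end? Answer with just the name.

Tracking the mirror through each event:
Start: Dave has the mirror.
After event 1: Oscar has the mirror.
After event 2: Heidi has the mirror.
After event 3: Oscar has the mirror.

Answer: Oscar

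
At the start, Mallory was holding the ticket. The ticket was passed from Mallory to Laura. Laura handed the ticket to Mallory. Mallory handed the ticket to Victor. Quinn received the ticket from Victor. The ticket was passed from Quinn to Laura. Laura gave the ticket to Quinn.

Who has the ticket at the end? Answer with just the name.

Answer: Quinn

Derivation:
Tracking the ticket through each event:
Start: Mallory has the ticket.
After event 1: Laura has the ticket.
After event 2: Mallory has the ticket.
After event 3: Victor has the ticket.
After event 4: Quinn has the ticket.
After event 5: Laura has the ticket.
After event 6: Quinn has the ticket.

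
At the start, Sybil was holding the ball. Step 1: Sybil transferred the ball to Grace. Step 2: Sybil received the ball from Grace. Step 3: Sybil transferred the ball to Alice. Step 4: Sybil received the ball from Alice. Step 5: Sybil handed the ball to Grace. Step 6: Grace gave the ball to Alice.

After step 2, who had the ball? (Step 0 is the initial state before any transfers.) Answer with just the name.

Tracking the ball holder through step 2:
After step 0 (start): Sybil
After step 1: Grace
After step 2: Sybil

At step 2, the holder is Sybil.

Answer: Sybil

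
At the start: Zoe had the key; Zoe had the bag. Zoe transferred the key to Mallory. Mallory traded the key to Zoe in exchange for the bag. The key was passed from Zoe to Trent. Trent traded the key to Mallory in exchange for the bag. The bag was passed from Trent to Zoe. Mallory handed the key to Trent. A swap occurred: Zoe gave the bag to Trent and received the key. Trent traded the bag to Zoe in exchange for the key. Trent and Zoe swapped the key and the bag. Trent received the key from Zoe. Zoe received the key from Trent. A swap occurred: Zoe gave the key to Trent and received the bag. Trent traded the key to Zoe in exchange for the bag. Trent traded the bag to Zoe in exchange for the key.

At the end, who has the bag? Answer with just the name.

Answer: Zoe

Derivation:
Tracking all object holders:
Start: key:Zoe, bag:Zoe
Event 1 (give key: Zoe -> Mallory). State: key:Mallory, bag:Zoe
Event 2 (swap key<->bag: now key:Zoe, bag:Mallory). State: key:Zoe, bag:Mallory
Event 3 (give key: Zoe -> Trent). State: key:Trent, bag:Mallory
Event 4 (swap key<->bag: now key:Mallory, bag:Trent). State: key:Mallory, bag:Trent
Event 5 (give bag: Trent -> Zoe). State: key:Mallory, bag:Zoe
Event 6 (give key: Mallory -> Trent). State: key:Trent, bag:Zoe
Event 7 (swap bag<->key: now bag:Trent, key:Zoe). State: key:Zoe, bag:Trent
Event 8 (swap bag<->key: now bag:Zoe, key:Trent). State: key:Trent, bag:Zoe
Event 9 (swap key<->bag: now key:Zoe, bag:Trent). State: key:Zoe, bag:Trent
Event 10 (give key: Zoe -> Trent). State: key:Trent, bag:Trent
Event 11 (give key: Trent -> Zoe). State: key:Zoe, bag:Trent
Event 12 (swap key<->bag: now key:Trent, bag:Zoe). State: key:Trent, bag:Zoe
Event 13 (swap key<->bag: now key:Zoe, bag:Trent). State: key:Zoe, bag:Trent
Event 14 (swap bag<->key: now bag:Zoe, key:Trent). State: key:Trent, bag:Zoe

Final state: key:Trent, bag:Zoe
The bag is held by Zoe.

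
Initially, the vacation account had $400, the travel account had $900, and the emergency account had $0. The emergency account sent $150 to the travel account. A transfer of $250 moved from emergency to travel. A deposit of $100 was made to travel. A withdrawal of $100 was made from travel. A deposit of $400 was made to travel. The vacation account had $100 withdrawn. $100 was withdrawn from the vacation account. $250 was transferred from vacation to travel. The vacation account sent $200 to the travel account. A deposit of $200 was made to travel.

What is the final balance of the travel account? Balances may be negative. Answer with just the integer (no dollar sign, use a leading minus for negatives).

Tracking account balances step by step:
Start: vacation=400, travel=900, emergency=0
Event 1 (transfer 150 emergency -> travel): emergency: 0 - 150 = -150, travel: 900 + 150 = 1050. Balances: vacation=400, travel=1050, emergency=-150
Event 2 (transfer 250 emergency -> travel): emergency: -150 - 250 = -400, travel: 1050 + 250 = 1300. Balances: vacation=400, travel=1300, emergency=-400
Event 3 (deposit 100 to travel): travel: 1300 + 100 = 1400. Balances: vacation=400, travel=1400, emergency=-400
Event 4 (withdraw 100 from travel): travel: 1400 - 100 = 1300. Balances: vacation=400, travel=1300, emergency=-400
Event 5 (deposit 400 to travel): travel: 1300 + 400 = 1700. Balances: vacation=400, travel=1700, emergency=-400
Event 6 (withdraw 100 from vacation): vacation: 400 - 100 = 300. Balances: vacation=300, travel=1700, emergency=-400
Event 7 (withdraw 100 from vacation): vacation: 300 - 100 = 200. Balances: vacation=200, travel=1700, emergency=-400
Event 8 (transfer 250 vacation -> travel): vacation: 200 - 250 = -50, travel: 1700 + 250 = 1950. Balances: vacation=-50, travel=1950, emergency=-400
Event 9 (transfer 200 vacation -> travel): vacation: -50 - 200 = -250, travel: 1950 + 200 = 2150. Balances: vacation=-250, travel=2150, emergency=-400
Event 10 (deposit 200 to travel): travel: 2150 + 200 = 2350. Balances: vacation=-250, travel=2350, emergency=-400

Final balance of travel: 2350

Answer: 2350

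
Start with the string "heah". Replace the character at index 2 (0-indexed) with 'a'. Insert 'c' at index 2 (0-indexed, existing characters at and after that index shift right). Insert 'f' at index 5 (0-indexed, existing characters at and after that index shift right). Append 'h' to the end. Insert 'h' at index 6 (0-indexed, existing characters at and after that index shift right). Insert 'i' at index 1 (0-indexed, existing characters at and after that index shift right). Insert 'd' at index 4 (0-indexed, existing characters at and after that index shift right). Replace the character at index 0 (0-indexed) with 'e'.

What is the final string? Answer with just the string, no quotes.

Applying each edit step by step:
Start: "heah"
Op 1 (replace idx 2: 'a' -> 'a'): "heah" -> "heah"
Op 2 (insert 'c' at idx 2): "heah" -> "hecah"
Op 3 (insert 'f' at idx 5): "hecah" -> "hecahf"
Op 4 (append 'h'): "hecahf" -> "hecahfh"
Op 5 (insert 'h' at idx 6): "hecahfh" -> "hecahfhh"
Op 6 (insert 'i' at idx 1): "hecahfhh" -> "hiecahfhh"
Op 7 (insert 'd' at idx 4): "hiecahfhh" -> "hiecdahfhh"
Op 8 (replace idx 0: 'h' -> 'e'): "hiecdahfhh" -> "eiecdahfhh"

Answer: eiecdahfhh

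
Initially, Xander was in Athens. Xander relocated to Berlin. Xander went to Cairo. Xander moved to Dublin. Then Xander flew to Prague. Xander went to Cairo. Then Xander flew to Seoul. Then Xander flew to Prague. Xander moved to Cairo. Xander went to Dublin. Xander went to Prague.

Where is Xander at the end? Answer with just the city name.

Tracking Xander's location:
Start: Xander is in Athens.
After move 1: Athens -> Berlin. Xander is in Berlin.
After move 2: Berlin -> Cairo. Xander is in Cairo.
After move 3: Cairo -> Dublin. Xander is in Dublin.
After move 4: Dublin -> Prague. Xander is in Prague.
After move 5: Prague -> Cairo. Xander is in Cairo.
After move 6: Cairo -> Seoul. Xander is in Seoul.
After move 7: Seoul -> Prague. Xander is in Prague.
After move 8: Prague -> Cairo. Xander is in Cairo.
After move 9: Cairo -> Dublin. Xander is in Dublin.
After move 10: Dublin -> Prague. Xander is in Prague.

Answer: Prague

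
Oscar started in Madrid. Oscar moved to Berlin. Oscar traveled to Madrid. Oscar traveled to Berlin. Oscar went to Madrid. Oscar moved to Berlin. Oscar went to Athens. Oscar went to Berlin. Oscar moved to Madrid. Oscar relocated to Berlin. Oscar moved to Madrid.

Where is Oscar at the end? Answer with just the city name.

Tracking Oscar's location:
Start: Oscar is in Madrid.
After move 1: Madrid -> Berlin. Oscar is in Berlin.
After move 2: Berlin -> Madrid. Oscar is in Madrid.
After move 3: Madrid -> Berlin. Oscar is in Berlin.
After move 4: Berlin -> Madrid. Oscar is in Madrid.
After move 5: Madrid -> Berlin. Oscar is in Berlin.
After move 6: Berlin -> Athens. Oscar is in Athens.
After move 7: Athens -> Berlin. Oscar is in Berlin.
After move 8: Berlin -> Madrid. Oscar is in Madrid.
After move 9: Madrid -> Berlin. Oscar is in Berlin.
After move 10: Berlin -> Madrid. Oscar is in Madrid.

Answer: Madrid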